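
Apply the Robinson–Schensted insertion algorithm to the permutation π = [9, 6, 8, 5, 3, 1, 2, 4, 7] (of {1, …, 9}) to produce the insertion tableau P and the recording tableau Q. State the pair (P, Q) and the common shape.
P = [1, 2, 4, 7] / [3, 8] / [5] / [6] / [9];  Q = [1, 3, 8, 9] / [2, 7] / [4] / [5] / [6];  common shape = (4, 2, 1, 1, 1)

Row-insert the values π_1, π_2, … into P one at a time, bumping the leftmost entry strictly greater than the inserted value down to the next row. The recording tableau Q records, in position (i, j), the step at which that cell was added to P.
  Insert 9 (step 1): P = [9];  Q = [1]
  Insert 6 (step 2): P = [6] / [9];  Q = [1] / [2]
  Insert 8 (step 3): P = [6, 8] / [9];  Q = [1, 3] / [2]
  Insert 5 (step 4): P = [5, 8] / [6] / [9];  Q = [1, 3] / [2] / [4]
  Insert 3 (step 5): P = [3, 8] / [5] / [6] / [9];  Q = [1, 3] / [2] / [4] / [5]
  Insert 1 (step 6): P = [1, 8] / [3] / [5] / [6] / [9];  Q = [1, 3] / [2] / [4] / [5] / [6]
  Insert 2 (step 7): P = [1, 2] / [3, 8] / [5] / [6] / [9];  Q = [1, 3] / [2, 7] / [4] / [5] / [6]
  Insert 4 (step 8): P = [1, 2, 4] / [3, 8] / [5] / [6] / [9];  Q = [1, 3, 8] / [2, 7] / [4] / [5] / [6]
  Insert 7 (step 9): P = [1, 2, 4, 7] / [3, 8] / [5] / [6] / [9];  Q = [1, 3, 8, 9] / [2, 7] / [4] / [5] / [6]
Final shape: (4, 2, 1, 1, 1).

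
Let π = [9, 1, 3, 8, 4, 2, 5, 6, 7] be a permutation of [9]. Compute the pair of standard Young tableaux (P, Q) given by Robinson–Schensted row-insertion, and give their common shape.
P = [1, 2, 4, 5, 6, 7] / [3] / [8] / [9];  Q = [1, 3, 4, 7, 8, 9] / [2] / [5] / [6];  common shape = (6, 1, 1, 1)

Row-insert the values π_1, π_2, … into P one at a time, bumping the leftmost entry strictly greater than the inserted value down to the next row. The recording tableau Q records, in position (i, j), the step at which that cell was added to P.
  Insert 9 (step 1): P = [9];  Q = [1]
  Insert 1 (step 2): P = [1] / [9];  Q = [1] / [2]
  Insert 3 (step 3): P = [1, 3] / [9];  Q = [1, 3] / [2]
  Insert 8 (step 4): P = [1, 3, 8] / [9];  Q = [1, 3, 4] / [2]
  Insert 4 (step 5): P = [1, 3, 4] / [8] / [9];  Q = [1, 3, 4] / [2] / [5]
  Insert 2 (step 6): P = [1, 2, 4] / [3] / [8] / [9];  Q = [1, 3, 4] / [2] / [5] / [6]
  Insert 5 (step 7): P = [1, 2, 4, 5] / [3] / [8] / [9];  Q = [1, 3, 4, 7] / [2] / [5] / [6]
  Insert 6 (step 8): P = [1, 2, 4, 5, 6] / [3] / [8] / [9];  Q = [1, 3, 4, 7, 8] / [2] / [5] / [6]
  Insert 7 (step 9): P = [1, 2, 4, 5, 6, 7] / [3] / [8] / [9];  Q = [1, 3, 4, 7, 8, 9] / [2] / [5] / [6]
Final shape: (6, 1, 1, 1).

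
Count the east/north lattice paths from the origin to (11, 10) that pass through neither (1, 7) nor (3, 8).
Number of paths = 344083

Inclusion–exclusion. Total paths: C(21, 11) = 352716. Through P₁: C(8, 1)·C(13, 10) = 2288. Through P₂: C(11, 3)·C(10, 8) = 7425. Since P₁ is strictly southwest of P₂, a monotone path through both must visit P₁ then P₂; paths through both = C(8, 1)·C(3, 2)·C(10, 8) = 1080. Avoid both = 352716 − 2288 − 7425 + 1080 = 344083.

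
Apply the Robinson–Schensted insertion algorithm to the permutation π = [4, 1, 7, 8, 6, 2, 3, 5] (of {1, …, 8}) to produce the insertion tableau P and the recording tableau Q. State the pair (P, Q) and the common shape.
P = [1, 2, 3, 5] / [4, 6, 8] / [7];  Q = [1, 3, 4, 8] / [2, 5, 7] / [6];  common shape = (4, 3, 1)

Row-insert the values π_1, π_2, … into P one at a time, bumping the leftmost entry strictly greater than the inserted value down to the next row. The recording tableau Q records, in position (i, j), the step at which that cell was added to P.
  Insert 4 (step 1): P = [4];  Q = [1]
  Insert 1 (step 2): P = [1] / [4];  Q = [1] / [2]
  Insert 7 (step 3): P = [1, 7] / [4];  Q = [1, 3] / [2]
  Insert 8 (step 4): P = [1, 7, 8] / [4];  Q = [1, 3, 4] / [2]
  Insert 6 (step 5): P = [1, 6, 8] / [4, 7];  Q = [1, 3, 4] / [2, 5]
  Insert 2 (step 6): P = [1, 2, 8] / [4, 6] / [7];  Q = [1, 3, 4] / [2, 5] / [6]
  Insert 3 (step 7): P = [1, 2, 3] / [4, 6, 8] / [7];  Q = [1, 3, 4] / [2, 5, 7] / [6]
  Insert 5 (step 8): P = [1, 2, 3, 5] / [4, 6, 8] / [7];  Q = [1, 3, 4, 8] / [2, 5, 7] / [6]
Final shape: (4, 3, 1).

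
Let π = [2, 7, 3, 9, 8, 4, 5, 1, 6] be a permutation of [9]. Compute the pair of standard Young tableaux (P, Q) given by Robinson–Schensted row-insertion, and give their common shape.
P = [1, 3, 4, 5, 6] / [2, 8] / [7] / [9];  Q = [1, 2, 4, 7, 9] / [3, 5] / [6] / [8];  common shape = (5, 2, 1, 1)

Row-insert the values π_1, π_2, … into P one at a time, bumping the leftmost entry strictly greater than the inserted value down to the next row. The recording tableau Q records, in position (i, j), the step at which that cell was added to P.
  Insert 2 (step 1): P = [2];  Q = [1]
  Insert 7 (step 2): P = [2, 7];  Q = [1, 2]
  Insert 3 (step 3): P = [2, 3] / [7];  Q = [1, 2] / [3]
  Insert 9 (step 4): P = [2, 3, 9] / [7];  Q = [1, 2, 4] / [3]
  Insert 8 (step 5): P = [2, 3, 8] / [7, 9];  Q = [1, 2, 4] / [3, 5]
  Insert 4 (step 6): P = [2, 3, 4] / [7, 8] / [9];  Q = [1, 2, 4] / [3, 5] / [6]
  Insert 5 (step 7): P = [2, 3, 4, 5] / [7, 8] / [9];  Q = [1, 2, 4, 7] / [3, 5] / [6]
  Insert 1 (step 8): P = [1, 3, 4, 5] / [2, 8] / [7] / [9];  Q = [1, 2, 4, 7] / [3, 5] / [6] / [8]
  Insert 6 (step 9): P = [1, 3, 4, 5, 6] / [2, 8] / [7] / [9];  Q = [1, 2, 4, 7, 9] / [3, 5] / [6] / [8]
Final shape: (5, 2, 1, 1).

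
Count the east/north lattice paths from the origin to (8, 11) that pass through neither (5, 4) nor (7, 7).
Number of paths = 49602

Inclusion–exclusion. Total paths: C(19, 8) = 75582. Through P₁: C(9, 5)·C(10, 3) = 15120. Through P₂: C(14, 7)·C(5, 1) = 17160. Since P₁ is strictly southwest of P₂, a monotone path through both must visit P₁ then P₂; paths through both = C(9, 5)·C(5, 2)·C(5, 1) = 6300. Avoid both = 75582 − 15120 − 17160 + 6300 = 49602.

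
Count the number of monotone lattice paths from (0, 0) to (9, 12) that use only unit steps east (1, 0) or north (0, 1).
Number of paths = 293930

A monotone lattice path from (0, 0) to (9, 12) consists of 9 east steps and 12 north steps in some order, so it is determined by which 9 of the 21 steps are east. The count is C(21, 9) = 293930.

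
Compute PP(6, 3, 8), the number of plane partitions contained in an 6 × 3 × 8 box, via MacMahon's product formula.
PP(6, 3, 8) = 614083470

Evaluate the triple product over i = 1..6, j = 1..3, k = 1..8. The factors are (2/1) · (3/2) · (4/3) · (5/4) · (6/5) · (7/6) · (8/7) · (9/8) · … (144 factors total). The numerators and denominators telescope so the product is an integer; carrying out the multiplication exactly gives PP(6, 3, 8) = 614083470.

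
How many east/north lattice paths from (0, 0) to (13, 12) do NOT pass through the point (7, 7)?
Number of paths = 3614716

Total paths from (0, 0) to (13, 12): C(25, 13) = 5200300. Paths through (7, 7): (paths (0, 0) → (7, 7)) × (paths (7, 7) → (13, 12)) = C(14, 7) · C(11, 6) = 3432 · 462 = 1585584. Avoidance count = 5200300 − 1585584 = 3614716.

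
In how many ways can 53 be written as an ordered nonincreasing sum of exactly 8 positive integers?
p(53, 8 parts) = 17674

Partitions of n into exactly k parts are in bijection with partitions of n − k into at most k parts (subtract 1 from each part). So p(53, exactly 8) = p(45, parts ≤ 8). Computing via the recurrence p(m, j) = p(m, j−1) + p(m−j, j) gives 17674.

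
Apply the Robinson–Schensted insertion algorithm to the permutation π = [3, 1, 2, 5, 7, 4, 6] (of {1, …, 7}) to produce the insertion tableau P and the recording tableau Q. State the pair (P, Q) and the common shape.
P = [1, 2, 4, 6] / [3, 5, 7];  Q = [1, 3, 4, 5] / [2, 6, 7];  common shape = (4, 3)

Row-insert the values π_1, π_2, … into P one at a time, bumping the leftmost entry strictly greater than the inserted value down to the next row. The recording tableau Q records, in position (i, j), the step at which that cell was added to P.
  Insert 3 (step 1): P = [3];  Q = [1]
  Insert 1 (step 2): P = [1] / [3];  Q = [1] / [2]
  Insert 2 (step 3): P = [1, 2] / [3];  Q = [1, 3] / [2]
  Insert 5 (step 4): P = [1, 2, 5] / [3];  Q = [1, 3, 4] / [2]
  Insert 7 (step 5): P = [1, 2, 5, 7] / [3];  Q = [1, 3, 4, 5] / [2]
  Insert 4 (step 6): P = [1, 2, 4, 7] / [3, 5];  Q = [1, 3, 4, 5] / [2, 6]
  Insert 6 (step 7): P = [1, 2, 4, 6] / [3, 5, 7];  Q = [1, 3, 4, 5] / [2, 6, 7]
Final shape: (4, 3).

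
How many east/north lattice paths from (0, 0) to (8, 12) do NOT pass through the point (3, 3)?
Number of paths = 85930

Total paths from (0, 0) to (8, 12): C(20, 8) = 125970. Paths through (3, 3): (paths (0, 0) → (3, 3)) × (paths (3, 3) → (8, 12)) = C(6, 3) · C(14, 5) = 20 · 2002 = 40040. Avoidance count = 125970 − 40040 = 85930.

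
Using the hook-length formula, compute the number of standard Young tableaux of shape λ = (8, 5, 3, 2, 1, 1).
# SYT of shape (8, 5, 3, 2, 1, 1) = 208916400

Hook-length formula: f^λ = n! / Π hook(c), product over all cells c of the Young diagram. For λ = (8, 5, 3, 2, 1, 1), n = 20 boxes. Hook lengths by row (left-to-right, top-to-bottom): [13, 10, 8, 6, 5, 3, 2, 1]; [9, 6, 4, 2, 1]; [6, 3, 1]; [4, 1]; [2]; [1]. Product of hooks = 11645337600. So f^λ = 20! / 11645337600 = 2432902008176640000 / 11645337600 = 208916400.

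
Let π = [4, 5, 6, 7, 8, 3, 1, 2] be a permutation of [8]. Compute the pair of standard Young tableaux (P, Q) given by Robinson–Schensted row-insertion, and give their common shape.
P = [1, 2, 6, 7, 8] / [3, 5] / [4];  Q = [1, 2, 3, 4, 5] / [6, 8] / [7];  common shape = (5, 2, 1)

Row-insert the values π_1, π_2, … into P one at a time, bumping the leftmost entry strictly greater than the inserted value down to the next row. The recording tableau Q records, in position (i, j), the step at which that cell was added to P.
  Insert 4 (step 1): P = [4];  Q = [1]
  Insert 5 (step 2): P = [4, 5];  Q = [1, 2]
  Insert 6 (step 3): P = [4, 5, 6];  Q = [1, 2, 3]
  Insert 7 (step 4): P = [4, 5, 6, 7];  Q = [1, 2, 3, 4]
  Insert 8 (step 5): P = [4, 5, 6, 7, 8];  Q = [1, 2, 3, 4, 5]
  Insert 3 (step 6): P = [3, 5, 6, 7, 8] / [4];  Q = [1, 2, 3, 4, 5] / [6]
  Insert 1 (step 7): P = [1, 5, 6, 7, 8] / [3] / [4];  Q = [1, 2, 3, 4, 5] / [6] / [7]
  Insert 2 (step 8): P = [1, 2, 6, 7, 8] / [3, 5] / [4];  Q = [1, 2, 3, 4, 5] / [6, 8] / [7]
Final shape: (5, 2, 1).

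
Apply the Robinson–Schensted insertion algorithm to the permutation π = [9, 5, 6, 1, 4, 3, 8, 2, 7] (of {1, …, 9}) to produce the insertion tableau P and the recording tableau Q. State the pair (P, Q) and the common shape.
P = [1, 2, 7] / [3, 6, 8] / [4] / [5] / [9];  Q = [1, 3, 7] / [2, 5, 9] / [4] / [6] / [8];  common shape = (3, 3, 1, 1, 1)

Row-insert the values π_1, π_2, … into P one at a time, bumping the leftmost entry strictly greater than the inserted value down to the next row. The recording tableau Q records, in position (i, j), the step at which that cell was added to P.
  Insert 9 (step 1): P = [9];  Q = [1]
  Insert 5 (step 2): P = [5] / [9];  Q = [1] / [2]
  Insert 6 (step 3): P = [5, 6] / [9];  Q = [1, 3] / [2]
  Insert 1 (step 4): P = [1, 6] / [5] / [9];  Q = [1, 3] / [2] / [4]
  Insert 4 (step 5): P = [1, 4] / [5, 6] / [9];  Q = [1, 3] / [2, 5] / [4]
  Insert 3 (step 6): P = [1, 3] / [4, 6] / [5] / [9];  Q = [1, 3] / [2, 5] / [4] / [6]
  Insert 8 (step 7): P = [1, 3, 8] / [4, 6] / [5] / [9];  Q = [1, 3, 7] / [2, 5] / [4] / [6]
  Insert 2 (step 8): P = [1, 2, 8] / [3, 6] / [4] / [5] / [9];  Q = [1, 3, 7] / [2, 5] / [4] / [6] / [8]
  Insert 7 (step 9): P = [1, 2, 7] / [3, 6, 8] / [4] / [5] / [9];  Q = [1, 3, 7] / [2, 5, 9] / [4] / [6] / [8]
Final shape: (3, 3, 1, 1, 1).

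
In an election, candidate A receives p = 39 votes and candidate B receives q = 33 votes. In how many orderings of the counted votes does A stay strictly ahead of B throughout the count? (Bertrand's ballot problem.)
Strict-lead orderings = 28810040646101092420

Total orderings of the 72 votes with 39 for A: C(72, 39) = 345720487753213109040. By the Bertrand ballot formula (Cycle Lemma / reflection principle), the number of orderings in which A is strictly ahead of B throughout is (p − q)/(p + q) · C(p + q, p) = (39 − 33)/(39 + 33) · 345720487753213109040 = 28810040646101092420.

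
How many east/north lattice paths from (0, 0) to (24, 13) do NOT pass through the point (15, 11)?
Number of paths = 3137528500

Total paths from (0, 0) to (24, 13): C(37, 24) = 3562467300. Paths through (15, 11): (paths (0, 0) → (15, 11)) × (paths (15, 11) → (24, 13)) = C(26, 15) · C(11, 9) = 7726160 · 55 = 424938800. Avoidance count = 3562467300 − 424938800 = 3137528500.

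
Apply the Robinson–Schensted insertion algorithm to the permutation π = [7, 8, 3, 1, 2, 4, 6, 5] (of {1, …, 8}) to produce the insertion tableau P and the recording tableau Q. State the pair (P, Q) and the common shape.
P = [1, 2, 4, 5] / [3, 6] / [7, 8];  Q = [1, 2, 6, 7] / [3, 5] / [4, 8];  common shape = (4, 2, 2)

Row-insert the values π_1, π_2, … into P one at a time, bumping the leftmost entry strictly greater than the inserted value down to the next row. The recording tableau Q records, in position (i, j), the step at which that cell was added to P.
  Insert 7 (step 1): P = [7];  Q = [1]
  Insert 8 (step 2): P = [7, 8];  Q = [1, 2]
  Insert 3 (step 3): P = [3, 8] / [7];  Q = [1, 2] / [3]
  Insert 1 (step 4): P = [1, 8] / [3] / [7];  Q = [1, 2] / [3] / [4]
  Insert 2 (step 5): P = [1, 2] / [3, 8] / [7];  Q = [1, 2] / [3, 5] / [4]
  Insert 4 (step 6): P = [1, 2, 4] / [3, 8] / [7];  Q = [1, 2, 6] / [3, 5] / [4]
  Insert 6 (step 7): P = [1, 2, 4, 6] / [3, 8] / [7];  Q = [1, 2, 6, 7] / [3, 5] / [4]
  Insert 5 (step 8): P = [1, 2, 4, 5] / [3, 6] / [7, 8];  Q = [1, 2, 6, 7] / [3, 5] / [4, 8]
Final shape: (4, 2, 2).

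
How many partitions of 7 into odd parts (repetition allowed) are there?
p_odd(7) = 5

Partitions of 7 using only odd parts 1, 3, 5, …: 7, 5+1+1, 3+3+1, 3+1+1+1+1, 1+1+1+1+1+1+1. There are 5. (Euler: this equals q(7), the number of distinct-part partitions.)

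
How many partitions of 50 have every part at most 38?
p(50, parts ≤ 38) = 204031

Use the recurrence p(n, m) = p(n, m−1) + p(n−m, m): either the largest part is < m (count p(n, m−1)) or the largest part is exactly m (remove one copy of m, count p(n−m, m)). With p(0, ·) = 1 this gives p(50, parts ≤ 38) = 204031. (By conjugating Young diagrams, this also counts partitions of 50 into at most 38 parts.)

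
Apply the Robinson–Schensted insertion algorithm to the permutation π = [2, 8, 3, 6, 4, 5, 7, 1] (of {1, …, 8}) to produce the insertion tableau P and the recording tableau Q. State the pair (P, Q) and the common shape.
P = [1, 3, 4, 5, 7] / [2] / [6] / [8];  Q = [1, 2, 4, 6, 7] / [3] / [5] / [8];  common shape = (5, 1, 1, 1)

Row-insert the values π_1, π_2, … into P one at a time, bumping the leftmost entry strictly greater than the inserted value down to the next row. The recording tableau Q records, in position (i, j), the step at which that cell was added to P.
  Insert 2 (step 1): P = [2];  Q = [1]
  Insert 8 (step 2): P = [2, 8];  Q = [1, 2]
  Insert 3 (step 3): P = [2, 3] / [8];  Q = [1, 2] / [3]
  Insert 6 (step 4): P = [2, 3, 6] / [8];  Q = [1, 2, 4] / [3]
  Insert 4 (step 5): P = [2, 3, 4] / [6] / [8];  Q = [1, 2, 4] / [3] / [5]
  Insert 5 (step 6): P = [2, 3, 4, 5] / [6] / [8];  Q = [1, 2, 4, 6] / [3] / [5]
  Insert 7 (step 7): P = [2, 3, 4, 5, 7] / [6] / [8];  Q = [1, 2, 4, 6, 7] / [3] / [5]
  Insert 1 (step 8): P = [1, 3, 4, 5, 7] / [2] / [6] / [8];  Q = [1, 2, 4, 6, 7] / [3] / [5] / [8]
Final shape: (5, 1, 1, 1).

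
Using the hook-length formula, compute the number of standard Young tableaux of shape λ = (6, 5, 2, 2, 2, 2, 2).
# SYT of shape (6, 5, 2, 2, 2, 2, 2) = 138264672

Hook-length formula: f^λ = n! / Π hook(c), product over all cells c of the Young diagram. For λ = (6, 5, 2, 2, 2, 2, 2), n = 21 boxes. Hook lengths by row (left-to-right, top-to-bottom): [12, 11, 5, 4, 3, 1]; [10, 9, 3, 2, 1]; [6, 5]; [5, 4]; [4, 3]; [3, 2]; [2, 1]. Product of hooks = 369515520000. So f^λ = 21! / 369515520000 = 51090942171709440000 / 369515520000 = 138264672.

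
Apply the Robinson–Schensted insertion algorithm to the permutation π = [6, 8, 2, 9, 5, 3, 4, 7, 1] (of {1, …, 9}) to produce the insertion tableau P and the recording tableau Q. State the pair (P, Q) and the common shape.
P = [1, 3, 4, 7] / [2, 8, 9] / [5] / [6];  Q = [1, 2, 4, 8] / [3, 5, 7] / [6] / [9];  common shape = (4, 3, 1, 1)

Row-insert the values π_1, π_2, … into P one at a time, bumping the leftmost entry strictly greater than the inserted value down to the next row. The recording tableau Q records, in position (i, j), the step at which that cell was added to P.
  Insert 6 (step 1): P = [6];  Q = [1]
  Insert 8 (step 2): P = [6, 8];  Q = [1, 2]
  Insert 2 (step 3): P = [2, 8] / [6];  Q = [1, 2] / [3]
  Insert 9 (step 4): P = [2, 8, 9] / [6];  Q = [1, 2, 4] / [3]
  Insert 5 (step 5): P = [2, 5, 9] / [6, 8];  Q = [1, 2, 4] / [3, 5]
  Insert 3 (step 6): P = [2, 3, 9] / [5, 8] / [6];  Q = [1, 2, 4] / [3, 5] / [6]
  Insert 4 (step 7): P = [2, 3, 4] / [5, 8, 9] / [6];  Q = [1, 2, 4] / [3, 5, 7] / [6]
  Insert 7 (step 8): P = [2, 3, 4, 7] / [5, 8, 9] / [6];  Q = [1, 2, 4, 8] / [3, 5, 7] / [6]
  Insert 1 (step 9): P = [1, 3, 4, 7] / [2, 8, 9] / [5] / [6];  Q = [1, 2, 4, 8] / [3, 5, 7] / [6] / [9]
Final shape: (4, 3, 1, 1).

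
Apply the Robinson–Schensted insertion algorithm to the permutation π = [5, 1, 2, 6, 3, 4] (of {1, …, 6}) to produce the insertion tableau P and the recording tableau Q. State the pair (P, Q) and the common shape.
P = [1, 2, 3, 4] / [5, 6];  Q = [1, 3, 4, 6] / [2, 5];  common shape = (4, 2)

Row-insert the values π_1, π_2, … into P one at a time, bumping the leftmost entry strictly greater than the inserted value down to the next row. The recording tableau Q records, in position (i, j), the step at which that cell was added to P.
  Insert 5 (step 1): P = [5];  Q = [1]
  Insert 1 (step 2): P = [1] / [5];  Q = [1] / [2]
  Insert 2 (step 3): P = [1, 2] / [5];  Q = [1, 3] / [2]
  Insert 6 (step 4): P = [1, 2, 6] / [5];  Q = [1, 3, 4] / [2]
  Insert 3 (step 5): P = [1, 2, 3] / [5, 6];  Q = [1, 3, 4] / [2, 5]
  Insert 4 (step 6): P = [1, 2, 3, 4] / [5, 6];  Q = [1, 3, 4, 6] / [2, 5]
Final shape: (4, 2).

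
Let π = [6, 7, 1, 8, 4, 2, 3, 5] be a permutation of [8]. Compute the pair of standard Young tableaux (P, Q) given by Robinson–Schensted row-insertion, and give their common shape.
P = [1, 2, 3, 5] / [4, 7, 8] / [6];  Q = [1, 2, 4, 8] / [3, 5, 7] / [6];  common shape = (4, 3, 1)

Row-insert the values π_1, π_2, … into P one at a time, bumping the leftmost entry strictly greater than the inserted value down to the next row. The recording tableau Q records, in position (i, j), the step at which that cell was added to P.
  Insert 6 (step 1): P = [6];  Q = [1]
  Insert 7 (step 2): P = [6, 7];  Q = [1, 2]
  Insert 1 (step 3): P = [1, 7] / [6];  Q = [1, 2] / [3]
  Insert 8 (step 4): P = [1, 7, 8] / [6];  Q = [1, 2, 4] / [3]
  Insert 4 (step 5): P = [1, 4, 8] / [6, 7];  Q = [1, 2, 4] / [3, 5]
  Insert 2 (step 6): P = [1, 2, 8] / [4, 7] / [6];  Q = [1, 2, 4] / [3, 5] / [6]
  Insert 3 (step 7): P = [1, 2, 3] / [4, 7, 8] / [6];  Q = [1, 2, 4] / [3, 5, 7] / [6]
  Insert 5 (step 8): P = [1, 2, 3, 5] / [4, 7, 8] / [6];  Q = [1, 2, 4, 8] / [3, 5, 7] / [6]
Final shape: (4, 3, 1).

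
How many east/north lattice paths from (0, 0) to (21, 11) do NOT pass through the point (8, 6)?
Number of paths = 103294776

Total paths from (0, 0) to (21, 11): C(32, 21) = 129024480. Paths through (8, 6): (paths (0, 0) → (8, 6)) × (paths (8, 6) → (21, 11)) = C(14, 8) · C(18, 13) = 3003 · 8568 = 25729704. Avoidance count = 129024480 − 25729704 = 103294776.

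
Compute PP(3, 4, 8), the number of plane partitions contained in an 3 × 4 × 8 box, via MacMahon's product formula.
PP(3, 4, 8) = 4723719

Evaluate the triple product over i = 1..3, j = 1..4, k = 1..8. The factors are (2/1) · (3/2) · (4/3) · (5/4) · (6/5) · (7/6) · (8/7) · (9/8) · … (96 factors total). The numerators and denominators telescope so the product is an integer; carrying out the multiplication exactly gives PP(3, 4, 8) = 4723719.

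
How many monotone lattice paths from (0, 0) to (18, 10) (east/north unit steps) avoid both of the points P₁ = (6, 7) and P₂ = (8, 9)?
Number of paths = 12188176

Inclusion–exclusion. Total paths: C(28, 18) = 13123110. Through P₁: C(13, 6)·C(15, 12) = 780780. Through P₂: C(17, 8)·C(11, 10) = 267410. Since P₁ is strictly southwest of P₂, a monotone path through both must visit P₁ then P₂; paths through both = C(13, 6)·C(4, 2)·C(11, 10) = 113256. Avoid both = 13123110 − 780780 − 267410 + 113256 = 12188176.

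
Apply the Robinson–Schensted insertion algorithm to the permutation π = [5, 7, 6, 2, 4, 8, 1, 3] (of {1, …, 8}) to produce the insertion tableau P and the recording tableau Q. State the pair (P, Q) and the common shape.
P = [1, 3, 8] / [2, 4] / [5, 6] / [7];  Q = [1, 2, 6] / [3, 5] / [4, 8] / [7];  common shape = (3, 2, 2, 1)

Row-insert the values π_1, π_2, … into P one at a time, bumping the leftmost entry strictly greater than the inserted value down to the next row. The recording tableau Q records, in position (i, j), the step at which that cell was added to P.
  Insert 5 (step 1): P = [5];  Q = [1]
  Insert 7 (step 2): P = [5, 7];  Q = [1, 2]
  Insert 6 (step 3): P = [5, 6] / [7];  Q = [1, 2] / [3]
  Insert 2 (step 4): P = [2, 6] / [5] / [7];  Q = [1, 2] / [3] / [4]
  Insert 4 (step 5): P = [2, 4] / [5, 6] / [7];  Q = [1, 2] / [3, 5] / [4]
  Insert 8 (step 6): P = [2, 4, 8] / [5, 6] / [7];  Q = [1, 2, 6] / [3, 5] / [4]
  Insert 1 (step 7): P = [1, 4, 8] / [2, 6] / [5] / [7];  Q = [1, 2, 6] / [3, 5] / [4] / [7]
  Insert 3 (step 8): P = [1, 3, 8] / [2, 4] / [5, 6] / [7];  Q = [1, 2, 6] / [3, 5] / [4, 8] / [7]
Final shape: (3, 2, 2, 1).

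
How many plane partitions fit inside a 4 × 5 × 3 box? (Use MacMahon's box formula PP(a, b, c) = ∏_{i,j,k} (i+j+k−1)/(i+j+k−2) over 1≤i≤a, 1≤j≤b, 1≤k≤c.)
PP(4, 5, 3) = 116424

Evaluate the triple product over i = 1..4, j = 1..5, k = 1..3. The factors are (2/1) · (3/2) · (4/3) · (3/2) · (4/3) · (5/4) · (4/3) · (5/4) · … (60 factors total). The numerators and denominators telescope so the product is an integer; carrying out the multiplication exactly gives PP(4, 5, 3) = 116424.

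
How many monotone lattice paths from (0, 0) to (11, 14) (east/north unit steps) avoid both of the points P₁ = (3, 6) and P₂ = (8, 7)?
Number of paths = 2664600

Inclusion–exclusion. Total paths: C(25, 11) = 4457400. Through P₁: C(9, 3)·C(16, 8) = 1081080. Through P₂: C(15, 8)·C(10, 3) = 772200. Since P₁ is strictly southwest of P₂, a monotone path through both must visit P₁ then P₂; paths through both = C(9, 3)·C(6, 5)·C(10, 3) = 60480. Avoid both = 4457400 − 1081080 − 772200 + 60480 = 2664600.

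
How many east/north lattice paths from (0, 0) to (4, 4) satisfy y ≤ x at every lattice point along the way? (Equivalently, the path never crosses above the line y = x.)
Number of paths = 14

By the reflection principle (André's argument), the number of monotone paths to (4, 4) with n ≤ m that never go above y = x is C(8, 4) − C(8, 5) = 70 − 56 = 14.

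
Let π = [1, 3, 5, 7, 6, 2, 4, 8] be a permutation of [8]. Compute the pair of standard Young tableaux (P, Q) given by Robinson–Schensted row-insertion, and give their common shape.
P = [1, 2, 4, 6, 8] / [3, 5] / [7];  Q = [1, 2, 3, 4, 8] / [5, 7] / [6];  common shape = (5, 2, 1)

Row-insert the values π_1, π_2, … into P one at a time, bumping the leftmost entry strictly greater than the inserted value down to the next row. The recording tableau Q records, in position (i, j), the step at which that cell was added to P.
  Insert 1 (step 1): P = [1];  Q = [1]
  Insert 3 (step 2): P = [1, 3];  Q = [1, 2]
  Insert 5 (step 3): P = [1, 3, 5];  Q = [1, 2, 3]
  Insert 7 (step 4): P = [1, 3, 5, 7];  Q = [1, 2, 3, 4]
  Insert 6 (step 5): P = [1, 3, 5, 6] / [7];  Q = [1, 2, 3, 4] / [5]
  Insert 2 (step 6): P = [1, 2, 5, 6] / [3] / [7];  Q = [1, 2, 3, 4] / [5] / [6]
  Insert 4 (step 7): P = [1, 2, 4, 6] / [3, 5] / [7];  Q = [1, 2, 3, 4] / [5, 7] / [6]
  Insert 8 (step 8): P = [1, 2, 4, 6, 8] / [3, 5] / [7];  Q = [1, 2, 3, 4, 8] / [5, 7] / [6]
Final shape: (5, 2, 1).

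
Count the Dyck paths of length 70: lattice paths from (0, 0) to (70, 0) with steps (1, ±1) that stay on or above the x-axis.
C_35 = 3116285494907301262

These Dyck paths are counted by the Catalan number C_n = (1/(n + 1)) · C(2n, n). For n = 35: C_35 = (1/36) · C(70, 35) = 112186277816662845432/36 = 3116285494907301262.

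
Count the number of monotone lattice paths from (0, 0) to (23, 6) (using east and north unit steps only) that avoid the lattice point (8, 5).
Number of paths = 454428

Total paths from (0, 0) to (23, 6): C(29, 23) = 475020. Paths through (8, 5): (paths (0, 0) → (8, 5)) × (paths (8, 5) → (23, 6)) = C(13, 8) · C(16, 15) = 1287 · 16 = 20592. Avoidance count = 475020 − 20592 = 454428.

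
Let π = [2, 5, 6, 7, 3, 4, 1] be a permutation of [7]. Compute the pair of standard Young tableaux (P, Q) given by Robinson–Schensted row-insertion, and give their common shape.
P = [1, 3, 4, 7] / [2, 6] / [5];  Q = [1, 2, 3, 4] / [5, 6] / [7];  common shape = (4, 2, 1)

Row-insert the values π_1, π_2, … into P one at a time, bumping the leftmost entry strictly greater than the inserted value down to the next row. The recording tableau Q records, in position (i, j), the step at which that cell was added to P.
  Insert 2 (step 1): P = [2];  Q = [1]
  Insert 5 (step 2): P = [2, 5];  Q = [1, 2]
  Insert 6 (step 3): P = [2, 5, 6];  Q = [1, 2, 3]
  Insert 7 (step 4): P = [2, 5, 6, 7];  Q = [1, 2, 3, 4]
  Insert 3 (step 5): P = [2, 3, 6, 7] / [5];  Q = [1, 2, 3, 4] / [5]
  Insert 4 (step 6): P = [2, 3, 4, 7] / [5, 6];  Q = [1, 2, 3, 4] / [5, 6]
  Insert 1 (step 7): P = [1, 3, 4, 7] / [2, 6] / [5];  Q = [1, 2, 3, 4] / [5, 6] / [7]
Final shape: (4, 2, 1).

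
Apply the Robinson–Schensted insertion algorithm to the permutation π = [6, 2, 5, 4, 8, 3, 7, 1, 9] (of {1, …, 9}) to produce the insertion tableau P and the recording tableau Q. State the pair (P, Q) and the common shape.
P = [1, 3, 7, 9] / [2, 8] / [4] / [5] / [6];  Q = [1, 3, 5, 9] / [2, 7] / [4] / [6] / [8];  common shape = (4, 2, 1, 1, 1)

Row-insert the values π_1, π_2, … into P one at a time, bumping the leftmost entry strictly greater than the inserted value down to the next row. The recording tableau Q records, in position (i, j), the step at which that cell was added to P.
  Insert 6 (step 1): P = [6];  Q = [1]
  Insert 2 (step 2): P = [2] / [6];  Q = [1] / [2]
  Insert 5 (step 3): P = [2, 5] / [6];  Q = [1, 3] / [2]
  Insert 4 (step 4): P = [2, 4] / [5] / [6];  Q = [1, 3] / [2] / [4]
  Insert 8 (step 5): P = [2, 4, 8] / [5] / [6];  Q = [1, 3, 5] / [2] / [4]
  Insert 3 (step 6): P = [2, 3, 8] / [4] / [5] / [6];  Q = [1, 3, 5] / [2] / [4] / [6]
  Insert 7 (step 7): P = [2, 3, 7] / [4, 8] / [5] / [6];  Q = [1, 3, 5] / [2, 7] / [4] / [6]
  Insert 1 (step 8): P = [1, 3, 7] / [2, 8] / [4] / [5] / [6];  Q = [1, 3, 5] / [2, 7] / [4] / [6] / [8]
  Insert 9 (step 9): P = [1, 3, 7, 9] / [2, 8] / [4] / [5] / [6];  Q = [1, 3, 5, 9] / [2, 7] / [4] / [6] / [8]
Final shape: (4, 2, 1, 1, 1).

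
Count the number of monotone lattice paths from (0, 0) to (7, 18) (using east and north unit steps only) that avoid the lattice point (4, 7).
Number of paths = 360580

Total paths from (0, 0) to (7, 18): C(25, 7) = 480700. Paths through (4, 7): (paths (0, 0) → (4, 7)) × (paths (4, 7) → (7, 18)) = C(11, 4) · C(14, 3) = 330 · 364 = 120120. Avoidance count = 480700 − 120120 = 360580.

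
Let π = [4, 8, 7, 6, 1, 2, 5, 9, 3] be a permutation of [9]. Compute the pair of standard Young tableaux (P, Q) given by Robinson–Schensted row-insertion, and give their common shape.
P = [1, 2, 3, 9] / [4, 5] / [6] / [7] / [8];  Q = [1, 2, 7, 8] / [3, 6] / [4] / [5] / [9];  common shape = (4, 2, 1, 1, 1)

Row-insert the values π_1, π_2, … into P one at a time, bumping the leftmost entry strictly greater than the inserted value down to the next row. The recording tableau Q records, in position (i, j), the step at which that cell was added to P.
  Insert 4 (step 1): P = [4];  Q = [1]
  Insert 8 (step 2): P = [4, 8];  Q = [1, 2]
  Insert 7 (step 3): P = [4, 7] / [8];  Q = [1, 2] / [3]
  Insert 6 (step 4): P = [4, 6] / [7] / [8];  Q = [1, 2] / [3] / [4]
  Insert 1 (step 5): P = [1, 6] / [4] / [7] / [8];  Q = [1, 2] / [3] / [4] / [5]
  Insert 2 (step 6): P = [1, 2] / [4, 6] / [7] / [8];  Q = [1, 2] / [3, 6] / [4] / [5]
  Insert 5 (step 7): P = [1, 2, 5] / [4, 6] / [7] / [8];  Q = [1, 2, 7] / [3, 6] / [4] / [5]
  Insert 9 (step 8): P = [1, 2, 5, 9] / [4, 6] / [7] / [8];  Q = [1, 2, 7, 8] / [3, 6] / [4] / [5]
  Insert 3 (step 9): P = [1, 2, 3, 9] / [4, 5] / [6] / [7] / [8];  Q = [1, 2, 7, 8] / [3, 6] / [4] / [5] / [9]
Final shape: (4, 2, 1, 1, 1).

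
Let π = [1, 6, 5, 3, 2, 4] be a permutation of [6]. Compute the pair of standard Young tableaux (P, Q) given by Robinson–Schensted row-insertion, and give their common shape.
P = [1, 2, 4] / [3] / [5] / [6];  Q = [1, 2, 6] / [3] / [4] / [5];  common shape = (3, 1, 1, 1)

Row-insert the values π_1, π_2, … into P one at a time, bumping the leftmost entry strictly greater than the inserted value down to the next row. The recording tableau Q records, in position (i, j), the step at which that cell was added to P.
  Insert 1 (step 1): P = [1];  Q = [1]
  Insert 6 (step 2): P = [1, 6];  Q = [1, 2]
  Insert 5 (step 3): P = [1, 5] / [6];  Q = [1, 2] / [3]
  Insert 3 (step 4): P = [1, 3] / [5] / [6];  Q = [1, 2] / [3] / [4]
  Insert 2 (step 5): P = [1, 2] / [3] / [5] / [6];  Q = [1, 2] / [3] / [4] / [5]
  Insert 4 (step 6): P = [1, 2, 4] / [3] / [5] / [6];  Q = [1, 2, 6] / [3] / [4] / [5]
Final shape: (3, 1, 1, 1).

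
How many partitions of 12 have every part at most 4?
p(12, parts ≤ 4) = 34

Partitions of 12 with all parts ≤ 4: 4+4+4, 4+4+3+1, 4+4+2+2, 4+4+2+1+1, 4+4+1+1+1+1, 4+3+3+2, 4+3+3+1+1, 4+3+2+2+1, 4+3+2+1+1+1, 4+3+1+1+1+1+1, 4+2+2+2+2, 4+2+2+2+1+1, 4+2+2+1+1+1+1, 4+2+1+1+1+1+1+1, 4+1+1+1+1+1+1+1+1, 3+3+3+3, 3+3+3+2+1, 3+3+3+1+1+1, 3+3+2+2+2, 3+3+2+2+1+1, 3+3+2+1+1+1+1, 3+3+1+1+1+1+1+1, 3+2+2+2+2+1, 3+2+2+2+1+1+1, 3+2+2+1+1+1+1+1, 3+2+1+1+1+1+1+1+1, 3+1+1+1+1+1+1+1+1+1, 2+2+2+2+2+2, 2+2+2+2+2+1+1, 2+2+2+2+1+1+1+1, … (34 total). Count = 34.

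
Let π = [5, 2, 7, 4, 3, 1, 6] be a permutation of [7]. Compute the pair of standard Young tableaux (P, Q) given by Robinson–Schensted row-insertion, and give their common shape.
P = [1, 3, 6] / [2, 7] / [4] / [5];  Q = [1, 3, 7] / [2, 4] / [5] / [6];  common shape = (3, 2, 1, 1)

Row-insert the values π_1, π_2, … into P one at a time, bumping the leftmost entry strictly greater than the inserted value down to the next row. The recording tableau Q records, in position (i, j), the step at which that cell was added to P.
  Insert 5 (step 1): P = [5];  Q = [1]
  Insert 2 (step 2): P = [2] / [5];  Q = [1] / [2]
  Insert 7 (step 3): P = [2, 7] / [5];  Q = [1, 3] / [2]
  Insert 4 (step 4): P = [2, 4] / [5, 7];  Q = [1, 3] / [2, 4]
  Insert 3 (step 5): P = [2, 3] / [4, 7] / [5];  Q = [1, 3] / [2, 4] / [5]
  Insert 1 (step 6): P = [1, 3] / [2, 7] / [4] / [5];  Q = [1, 3] / [2, 4] / [5] / [6]
  Insert 6 (step 7): P = [1, 3, 6] / [2, 7] / [4] / [5];  Q = [1, 3, 7] / [2, 4] / [5] / [6]
Final shape: (3, 2, 1, 1).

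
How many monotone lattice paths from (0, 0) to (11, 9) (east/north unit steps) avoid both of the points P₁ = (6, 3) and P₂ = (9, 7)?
Number of paths = 78152

Inclusion–exclusion. Total paths: C(20, 11) = 167960. Through P₁: C(9, 6)·C(11, 5) = 38808. Through P₂: C(16, 9)·C(4, 2) = 68640. Since P₁ is strictly southwest of P₂, a monotone path through both must visit P₁ then P₂; paths through both = C(9, 6)·C(7, 3)·C(4, 2) = 17640. Avoid both = 167960 − 38808 − 68640 + 17640 = 78152.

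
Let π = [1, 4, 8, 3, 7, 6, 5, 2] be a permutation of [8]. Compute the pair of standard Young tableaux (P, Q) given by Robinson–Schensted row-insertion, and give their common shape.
P = [1, 2, 5] / [3, 6] / [4] / [7] / [8];  Q = [1, 2, 3] / [4, 5] / [6] / [7] / [8];  common shape = (3, 2, 1, 1, 1)

Row-insert the values π_1, π_2, … into P one at a time, bumping the leftmost entry strictly greater than the inserted value down to the next row. The recording tableau Q records, in position (i, j), the step at which that cell was added to P.
  Insert 1 (step 1): P = [1];  Q = [1]
  Insert 4 (step 2): P = [1, 4];  Q = [1, 2]
  Insert 8 (step 3): P = [1, 4, 8];  Q = [1, 2, 3]
  Insert 3 (step 4): P = [1, 3, 8] / [4];  Q = [1, 2, 3] / [4]
  Insert 7 (step 5): P = [1, 3, 7] / [4, 8];  Q = [1, 2, 3] / [4, 5]
  Insert 6 (step 6): P = [1, 3, 6] / [4, 7] / [8];  Q = [1, 2, 3] / [4, 5] / [6]
  Insert 5 (step 7): P = [1, 3, 5] / [4, 6] / [7] / [8];  Q = [1, 2, 3] / [4, 5] / [6] / [7]
  Insert 2 (step 8): P = [1, 2, 5] / [3, 6] / [4] / [7] / [8];  Q = [1, 2, 3] / [4, 5] / [6] / [7] / [8]
Final shape: (3, 2, 1, 1, 1).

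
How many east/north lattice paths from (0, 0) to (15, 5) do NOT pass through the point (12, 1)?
Number of paths = 15049

Total paths from (0, 0) to (15, 5): C(20, 15) = 15504. Paths through (12, 1): (paths (0, 0) → (12, 1)) × (paths (12, 1) → (15, 5)) = C(13, 12) · C(7, 3) = 13 · 35 = 455. Avoidance count = 15504 − 455 = 15049.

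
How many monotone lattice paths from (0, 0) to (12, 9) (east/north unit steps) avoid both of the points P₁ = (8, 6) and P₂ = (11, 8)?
Number of paths = 97721

Inclusion–exclusion. Total paths: C(21, 12) = 293930. Through P₁: C(14, 8)·C(7, 4) = 105105. Through P₂: C(19, 11)·C(2, 1) = 151164. Since P₁ is strictly southwest of P₂, a monotone path through both must visit P₁ then P₂; paths through both = C(14, 8)·C(5, 3)·C(2, 1) = 60060. Avoid both = 293930 − 105105 − 151164 + 60060 = 97721.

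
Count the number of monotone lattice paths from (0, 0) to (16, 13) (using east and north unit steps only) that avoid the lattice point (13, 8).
Number of paths = 56468475

Total paths from (0, 0) to (16, 13): C(29, 16) = 67863915. Paths through (13, 8): (paths (0, 0) → (13, 8)) × (paths (13, 8) → (16, 13)) = C(21, 13) · C(8, 3) = 203490 · 56 = 11395440. Avoidance count = 67863915 − 11395440 = 56468475.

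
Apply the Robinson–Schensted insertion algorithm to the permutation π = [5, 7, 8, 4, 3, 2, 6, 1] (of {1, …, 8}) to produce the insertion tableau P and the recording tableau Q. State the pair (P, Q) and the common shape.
P = [1, 6, 8] / [2, 7] / [3] / [4] / [5];  Q = [1, 2, 3] / [4, 7] / [5] / [6] / [8];  common shape = (3, 2, 1, 1, 1)

Row-insert the values π_1, π_2, … into P one at a time, bumping the leftmost entry strictly greater than the inserted value down to the next row. The recording tableau Q records, in position (i, j), the step at which that cell was added to P.
  Insert 5 (step 1): P = [5];  Q = [1]
  Insert 7 (step 2): P = [5, 7];  Q = [1, 2]
  Insert 8 (step 3): P = [5, 7, 8];  Q = [1, 2, 3]
  Insert 4 (step 4): P = [4, 7, 8] / [5];  Q = [1, 2, 3] / [4]
  Insert 3 (step 5): P = [3, 7, 8] / [4] / [5];  Q = [1, 2, 3] / [4] / [5]
  Insert 2 (step 6): P = [2, 7, 8] / [3] / [4] / [5];  Q = [1, 2, 3] / [4] / [5] / [6]
  Insert 6 (step 7): P = [2, 6, 8] / [3, 7] / [4] / [5];  Q = [1, 2, 3] / [4, 7] / [5] / [6]
  Insert 1 (step 8): P = [1, 6, 8] / [2, 7] / [3] / [4] / [5];  Q = [1, 2, 3] / [4, 7] / [5] / [6] / [8]
Final shape: (3, 2, 1, 1, 1).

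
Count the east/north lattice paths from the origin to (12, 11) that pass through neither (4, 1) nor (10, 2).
Number of paths = 1131583

Inclusion–exclusion. Total paths: C(23, 12) = 1352078. Through P₁: C(5, 4)·C(18, 8) = 218790. Through P₂: C(12, 10)·C(11, 2) = 3630. Since P₁ is strictly southwest of P₂, a monotone path through both must visit P₁ then P₂; paths through both = C(5, 4)·C(7, 6)·C(11, 2) = 1925. Avoid both = 1352078 − 218790 − 3630 + 1925 = 1131583.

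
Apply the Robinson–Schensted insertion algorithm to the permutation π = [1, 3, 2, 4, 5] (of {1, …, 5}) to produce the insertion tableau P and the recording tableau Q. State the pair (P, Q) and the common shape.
P = [1, 2, 4, 5] / [3];  Q = [1, 2, 4, 5] / [3];  common shape = (4, 1)

Row-insert the values π_1, π_2, … into P one at a time, bumping the leftmost entry strictly greater than the inserted value down to the next row. The recording tableau Q records, in position (i, j), the step at which that cell was added to P.
  Insert 1 (step 1): P = [1];  Q = [1]
  Insert 3 (step 2): P = [1, 3];  Q = [1, 2]
  Insert 2 (step 3): P = [1, 2] / [3];  Q = [1, 2] / [3]
  Insert 4 (step 4): P = [1, 2, 4] / [3];  Q = [1, 2, 4] / [3]
  Insert 5 (step 5): P = [1, 2, 4, 5] / [3];  Q = [1, 2, 4, 5] / [3]
Final shape: (4, 1).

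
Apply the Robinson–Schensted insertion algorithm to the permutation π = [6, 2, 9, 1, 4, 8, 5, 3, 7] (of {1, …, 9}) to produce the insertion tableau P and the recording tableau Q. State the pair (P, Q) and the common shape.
P = [1, 3, 5, 7] / [2, 4] / [6, 8] / [9];  Q = [1, 3, 6, 9] / [2, 5] / [4, 7] / [8];  common shape = (4, 2, 2, 1)

Row-insert the values π_1, π_2, … into P one at a time, bumping the leftmost entry strictly greater than the inserted value down to the next row. The recording tableau Q records, in position (i, j), the step at which that cell was added to P.
  Insert 6 (step 1): P = [6];  Q = [1]
  Insert 2 (step 2): P = [2] / [6];  Q = [1] / [2]
  Insert 9 (step 3): P = [2, 9] / [6];  Q = [1, 3] / [2]
  Insert 1 (step 4): P = [1, 9] / [2] / [6];  Q = [1, 3] / [2] / [4]
  Insert 4 (step 5): P = [1, 4] / [2, 9] / [6];  Q = [1, 3] / [2, 5] / [4]
  Insert 8 (step 6): P = [1, 4, 8] / [2, 9] / [6];  Q = [1, 3, 6] / [2, 5] / [4]
  Insert 5 (step 7): P = [1, 4, 5] / [2, 8] / [6, 9];  Q = [1, 3, 6] / [2, 5] / [4, 7]
  Insert 3 (step 8): P = [1, 3, 5] / [2, 4] / [6, 8] / [9];  Q = [1, 3, 6] / [2, 5] / [4, 7] / [8]
  Insert 7 (step 9): P = [1, 3, 5, 7] / [2, 4] / [6, 8] / [9];  Q = [1, 3, 6, 9] / [2, 5] / [4, 7] / [8]
Final shape: (4, 2, 2, 1).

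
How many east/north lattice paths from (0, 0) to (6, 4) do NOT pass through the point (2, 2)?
Number of paths = 120

Total paths from (0, 0) to (6, 4): C(10, 6) = 210. Paths through (2, 2): (paths (0, 0) → (2, 2)) × (paths (2, 2) → (6, 4)) = C(4, 2) · C(6, 4) = 6 · 15 = 90. Avoidance count = 210 − 90 = 120.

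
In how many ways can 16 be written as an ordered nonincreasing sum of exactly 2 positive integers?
p(16, 2 parts) = 8

Partitions of n into exactly k parts ↔ partitions of n − k into at most k parts (subtract 1 from each part). For n = 16, k = 2, the partitions are: 15+1, 14+2, 13+3, 12+4, 11+5, 10+6, 9+7, 8+8. Count = 8.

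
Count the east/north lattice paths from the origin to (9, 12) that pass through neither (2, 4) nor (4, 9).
Number of paths = 175005

Inclusion–exclusion. Total paths: C(21, 9) = 293930. Through P₁: C(6, 2)·C(15, 7) = 96525. Through P₂: C(13, 4)·C(8, 5) = 40040. Since P₁ is strictly southwest of P₂, a monotone path through both must visit P₁ then P₂; paths through both = C(6, 2)·C(7, 2)·C(8, 5) = 17640. Avoid both = 293930 − 96525 − 40040 + 17640 = 175005.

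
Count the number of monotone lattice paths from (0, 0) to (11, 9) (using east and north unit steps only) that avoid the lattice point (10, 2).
Number of paths = 167432

Total paths from (0, 0) to (11, 9): C(20, 11) = 167960. Paths through (10, 2): (paths (0, 0) → (10, 2)) × (paths (10, 2) → (11, 9)) = C(12, 10) · C(8, 1) = 66 · 8 = 528. Avoidance count = 167960 − 528 = 167432.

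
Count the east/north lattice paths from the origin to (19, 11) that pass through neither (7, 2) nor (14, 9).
Number of paths = 29479422

Inclusion–exclusion. Total paths: C(30, 19) = 54627300. Through P₁: C(9, 7)·C(21, 12) = 10581480. Through P₂: C(23, 14)·C(7, 5) = 17160990. Since P₁ is strictly southwest of P₂, a monotone path through both must visit P₁ then P₂; paths through both = C(9, 7)·C(14, 7)·C(7, 5) = 2594592. Avoid both = 54627300 − 10581480 − 17160990 + 2594592 = 29479422.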